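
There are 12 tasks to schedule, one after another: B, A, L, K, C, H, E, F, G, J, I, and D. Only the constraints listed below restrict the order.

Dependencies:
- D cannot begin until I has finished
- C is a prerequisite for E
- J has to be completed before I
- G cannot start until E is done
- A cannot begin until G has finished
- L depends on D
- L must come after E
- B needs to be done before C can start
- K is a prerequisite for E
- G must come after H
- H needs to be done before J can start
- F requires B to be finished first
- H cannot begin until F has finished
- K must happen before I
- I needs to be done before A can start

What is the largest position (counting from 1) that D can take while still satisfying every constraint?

Following the constraints forward from D, its only required successor is L.
With 1 mandatory successor out of 12 tasks total, the latest slot for D is 12−1 = 11, and it's reachable by doing all non-successors before D.

11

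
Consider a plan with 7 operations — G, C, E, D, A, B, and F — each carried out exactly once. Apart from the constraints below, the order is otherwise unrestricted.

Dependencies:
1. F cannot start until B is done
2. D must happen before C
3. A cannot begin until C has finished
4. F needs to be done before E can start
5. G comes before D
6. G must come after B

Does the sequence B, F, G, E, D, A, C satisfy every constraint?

No

Here C comes after A.
That contradicts the constraint that C must precede A.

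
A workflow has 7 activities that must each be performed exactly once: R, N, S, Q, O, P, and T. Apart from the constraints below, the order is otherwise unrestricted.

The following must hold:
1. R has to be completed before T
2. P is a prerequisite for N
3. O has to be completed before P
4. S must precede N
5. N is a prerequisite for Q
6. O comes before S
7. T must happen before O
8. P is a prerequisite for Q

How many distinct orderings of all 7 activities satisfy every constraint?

Only R has no prerequisites, so it must go first.
Enumerating by repeatedly choosing an available activity (one whose prerequisites are all placed) gives 2 distinct complete orderings.

2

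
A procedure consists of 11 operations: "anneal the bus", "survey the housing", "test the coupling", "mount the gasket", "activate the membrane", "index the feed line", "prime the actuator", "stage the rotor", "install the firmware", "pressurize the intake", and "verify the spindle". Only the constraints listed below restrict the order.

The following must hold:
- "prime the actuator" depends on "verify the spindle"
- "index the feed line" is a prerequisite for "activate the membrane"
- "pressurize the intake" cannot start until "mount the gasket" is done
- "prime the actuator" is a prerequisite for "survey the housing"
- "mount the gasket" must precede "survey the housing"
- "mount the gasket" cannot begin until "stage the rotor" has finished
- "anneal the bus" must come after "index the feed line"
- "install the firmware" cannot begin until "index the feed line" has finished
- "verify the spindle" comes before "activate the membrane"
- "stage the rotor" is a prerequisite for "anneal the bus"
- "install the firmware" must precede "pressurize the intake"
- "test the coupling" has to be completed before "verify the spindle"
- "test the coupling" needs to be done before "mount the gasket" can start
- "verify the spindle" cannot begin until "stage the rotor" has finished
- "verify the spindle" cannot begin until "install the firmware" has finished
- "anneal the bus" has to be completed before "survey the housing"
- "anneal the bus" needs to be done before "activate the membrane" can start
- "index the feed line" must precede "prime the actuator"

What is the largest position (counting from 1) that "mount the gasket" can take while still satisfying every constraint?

9

Following every chain forward from "mount the gasket", the operations that must come later are "survey the housing", "pressurize the intake" — 2 of them.
So at least 2 operations follow "mount the gasket", putting "mount the gasket" no later than position 9. That position is achievable by scheduling everything else first.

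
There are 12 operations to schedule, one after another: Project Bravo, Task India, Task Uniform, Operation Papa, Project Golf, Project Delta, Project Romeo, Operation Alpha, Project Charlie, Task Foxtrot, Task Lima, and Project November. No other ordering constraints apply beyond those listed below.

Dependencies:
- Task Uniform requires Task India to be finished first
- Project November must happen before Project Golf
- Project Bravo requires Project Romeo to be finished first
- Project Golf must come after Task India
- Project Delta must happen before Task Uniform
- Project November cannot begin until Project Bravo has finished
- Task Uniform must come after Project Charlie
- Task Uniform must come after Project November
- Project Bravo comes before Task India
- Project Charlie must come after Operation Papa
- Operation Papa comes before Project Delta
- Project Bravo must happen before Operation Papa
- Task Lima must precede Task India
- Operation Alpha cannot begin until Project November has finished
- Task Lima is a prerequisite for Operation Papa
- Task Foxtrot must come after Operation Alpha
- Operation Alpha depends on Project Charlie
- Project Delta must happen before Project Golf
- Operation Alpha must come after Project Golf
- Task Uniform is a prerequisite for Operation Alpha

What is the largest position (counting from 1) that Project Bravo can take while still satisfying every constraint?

Every operation that must follow Project Bravo has to come after it. Tracing all chains starting from Project Bravo, those operations are: Task India, Task Uniform, Operation Papa, Project Golf, Project Delta, Operation Alpha, Project Charlie, Task Foxtrot, Project November — 9 in total.
So at least 9 operations follow Project Bravo, putting Project Bravo no later than position 3. That position is achievable by scheduling everything else first.

3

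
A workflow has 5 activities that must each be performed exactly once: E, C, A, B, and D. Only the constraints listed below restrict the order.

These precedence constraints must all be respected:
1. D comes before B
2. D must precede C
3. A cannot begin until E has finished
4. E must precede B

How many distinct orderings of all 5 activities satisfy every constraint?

The activities with no prerequisites are E, D; any of them can be placed first.
Systematically extending each partial ordering one activity at a time and counting, there are 16 complete orderings.

16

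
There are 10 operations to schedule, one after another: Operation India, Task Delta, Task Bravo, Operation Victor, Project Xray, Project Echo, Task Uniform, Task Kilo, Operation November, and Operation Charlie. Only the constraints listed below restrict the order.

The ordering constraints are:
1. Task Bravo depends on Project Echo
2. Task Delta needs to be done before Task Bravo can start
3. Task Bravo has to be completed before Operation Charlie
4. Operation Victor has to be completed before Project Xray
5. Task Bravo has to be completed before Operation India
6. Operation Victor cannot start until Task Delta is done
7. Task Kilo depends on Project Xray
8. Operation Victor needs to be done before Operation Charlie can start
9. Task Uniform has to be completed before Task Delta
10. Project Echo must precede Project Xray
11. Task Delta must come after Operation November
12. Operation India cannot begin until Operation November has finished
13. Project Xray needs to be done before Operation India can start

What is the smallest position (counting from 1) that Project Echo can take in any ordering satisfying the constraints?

1

Nothing is required before Project Echo; it can be the very first operation.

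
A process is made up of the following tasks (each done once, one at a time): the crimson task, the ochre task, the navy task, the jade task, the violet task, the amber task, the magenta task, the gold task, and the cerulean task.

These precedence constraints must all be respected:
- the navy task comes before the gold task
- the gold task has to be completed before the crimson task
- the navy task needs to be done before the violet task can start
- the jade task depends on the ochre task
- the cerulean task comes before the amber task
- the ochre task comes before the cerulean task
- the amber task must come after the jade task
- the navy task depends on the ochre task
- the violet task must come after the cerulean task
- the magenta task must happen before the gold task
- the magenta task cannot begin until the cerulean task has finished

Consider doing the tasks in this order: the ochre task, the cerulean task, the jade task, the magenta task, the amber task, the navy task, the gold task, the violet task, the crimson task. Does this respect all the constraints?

Going through the constraints one by one, each required predecessor appears earlier in the sequence than its dependent — e.g. the cerulean task (position 2) is before the violet task (position 8), as required.

Yes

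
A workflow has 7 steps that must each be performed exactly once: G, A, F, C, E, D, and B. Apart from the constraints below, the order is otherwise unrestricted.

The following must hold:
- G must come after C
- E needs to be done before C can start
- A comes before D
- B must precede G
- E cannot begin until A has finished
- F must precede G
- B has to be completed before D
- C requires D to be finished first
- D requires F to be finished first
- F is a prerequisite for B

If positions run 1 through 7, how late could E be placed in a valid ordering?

Every step that must follow E has to come after it. Tracing all chains starting from E, those steps are: G, C — 2 in total.
So at least 2 steps follow E, putting E no later than position 5. That position is achievable by scheduling everything else first.

5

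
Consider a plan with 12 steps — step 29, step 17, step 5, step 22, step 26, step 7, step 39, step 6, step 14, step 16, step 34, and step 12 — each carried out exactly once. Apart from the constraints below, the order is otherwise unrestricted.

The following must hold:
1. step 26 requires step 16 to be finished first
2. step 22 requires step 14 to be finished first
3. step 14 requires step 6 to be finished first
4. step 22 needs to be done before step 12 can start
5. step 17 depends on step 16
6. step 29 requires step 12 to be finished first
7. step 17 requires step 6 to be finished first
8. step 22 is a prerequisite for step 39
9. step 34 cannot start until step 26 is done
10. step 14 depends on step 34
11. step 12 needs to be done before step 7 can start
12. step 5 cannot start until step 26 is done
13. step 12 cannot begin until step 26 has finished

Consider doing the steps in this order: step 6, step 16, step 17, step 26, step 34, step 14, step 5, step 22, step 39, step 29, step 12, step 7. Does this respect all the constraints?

No

The sequence places step 29 ahead of step 12.
But one of the constraints requires step 12 before step 29, so this ordering violates it.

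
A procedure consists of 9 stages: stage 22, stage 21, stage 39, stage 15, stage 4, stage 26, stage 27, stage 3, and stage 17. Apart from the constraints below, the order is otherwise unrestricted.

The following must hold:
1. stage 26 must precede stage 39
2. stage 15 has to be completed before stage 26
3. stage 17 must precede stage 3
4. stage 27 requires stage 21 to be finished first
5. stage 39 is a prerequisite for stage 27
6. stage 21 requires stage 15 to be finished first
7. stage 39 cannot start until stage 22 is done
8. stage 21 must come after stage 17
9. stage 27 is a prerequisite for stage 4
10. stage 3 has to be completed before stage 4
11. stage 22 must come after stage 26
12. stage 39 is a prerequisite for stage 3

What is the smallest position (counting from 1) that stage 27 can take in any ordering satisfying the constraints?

The stages that are forced before stage 27, directly or transitively, are stage 22, stage 21, stage 39, stage 15, stage 26, stage 17. That's 6 stages.
With 6 mandatory predecessors, the earliest stage 27 can sit is position 6+1 = 7, and placing just those 6 first achieves it.

7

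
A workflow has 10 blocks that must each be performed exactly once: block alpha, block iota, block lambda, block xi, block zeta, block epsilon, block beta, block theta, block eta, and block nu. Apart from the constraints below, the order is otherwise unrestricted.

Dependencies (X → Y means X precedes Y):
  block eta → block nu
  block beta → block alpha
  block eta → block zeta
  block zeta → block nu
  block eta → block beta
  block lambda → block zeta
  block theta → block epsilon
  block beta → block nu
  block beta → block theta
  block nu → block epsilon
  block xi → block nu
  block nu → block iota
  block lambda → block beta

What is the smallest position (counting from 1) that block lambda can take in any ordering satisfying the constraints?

No constraint forces any other block before block lambda, so it can be placed first.

1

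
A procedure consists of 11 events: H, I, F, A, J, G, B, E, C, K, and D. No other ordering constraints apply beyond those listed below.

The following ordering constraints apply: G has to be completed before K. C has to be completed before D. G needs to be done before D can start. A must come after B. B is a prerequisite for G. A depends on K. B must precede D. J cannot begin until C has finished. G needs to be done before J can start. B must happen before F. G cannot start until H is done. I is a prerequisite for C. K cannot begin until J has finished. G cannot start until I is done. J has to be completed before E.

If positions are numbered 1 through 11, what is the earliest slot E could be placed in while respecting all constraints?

7

The events that are forced before E, directly or transitively, are H, I, J, G, B, C. That's 6 events.
So at minimum 6 events come before E, putting E no earlier than position 7. That position is achievable by scheduling exactly those predecessors first.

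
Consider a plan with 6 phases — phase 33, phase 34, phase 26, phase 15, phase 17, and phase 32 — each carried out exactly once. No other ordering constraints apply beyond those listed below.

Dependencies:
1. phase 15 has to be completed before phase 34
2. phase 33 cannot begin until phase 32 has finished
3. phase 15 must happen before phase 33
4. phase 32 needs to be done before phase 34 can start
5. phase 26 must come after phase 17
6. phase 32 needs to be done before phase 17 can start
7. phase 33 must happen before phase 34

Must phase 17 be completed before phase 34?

No

Phase 17 and phase 34 are not related by any chain of constraints.
So phase 17 can come before phase 34 or after — it is not forced.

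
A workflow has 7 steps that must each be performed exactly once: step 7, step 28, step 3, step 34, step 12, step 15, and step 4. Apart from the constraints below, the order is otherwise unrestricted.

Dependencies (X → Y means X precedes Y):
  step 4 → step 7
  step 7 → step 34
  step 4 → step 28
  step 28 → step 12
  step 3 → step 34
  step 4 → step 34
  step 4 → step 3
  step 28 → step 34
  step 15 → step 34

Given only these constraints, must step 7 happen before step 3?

Step 7 and step 3 are not related by any chain of constraints.
A valid ordering placing step 3 before step 7 exists, so the answer is no.

No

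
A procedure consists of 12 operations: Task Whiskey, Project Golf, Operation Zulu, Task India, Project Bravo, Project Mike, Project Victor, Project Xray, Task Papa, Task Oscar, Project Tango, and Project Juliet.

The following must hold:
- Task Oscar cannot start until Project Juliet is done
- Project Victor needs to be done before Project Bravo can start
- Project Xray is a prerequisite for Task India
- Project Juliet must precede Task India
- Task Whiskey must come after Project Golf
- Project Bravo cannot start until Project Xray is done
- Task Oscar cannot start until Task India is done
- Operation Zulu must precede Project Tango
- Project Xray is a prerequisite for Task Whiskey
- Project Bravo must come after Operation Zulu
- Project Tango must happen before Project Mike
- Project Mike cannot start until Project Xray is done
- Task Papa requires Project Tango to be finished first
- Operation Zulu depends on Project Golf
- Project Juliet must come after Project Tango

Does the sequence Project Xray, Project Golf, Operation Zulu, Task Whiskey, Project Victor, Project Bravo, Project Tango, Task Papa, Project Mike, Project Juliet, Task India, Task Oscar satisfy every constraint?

Every stated constraint is respected: Project Xray sits at position 1, ahead of Task India at position 11, and each of the other listed pairs likewise has the predecessor earlier in the sequence.

Yes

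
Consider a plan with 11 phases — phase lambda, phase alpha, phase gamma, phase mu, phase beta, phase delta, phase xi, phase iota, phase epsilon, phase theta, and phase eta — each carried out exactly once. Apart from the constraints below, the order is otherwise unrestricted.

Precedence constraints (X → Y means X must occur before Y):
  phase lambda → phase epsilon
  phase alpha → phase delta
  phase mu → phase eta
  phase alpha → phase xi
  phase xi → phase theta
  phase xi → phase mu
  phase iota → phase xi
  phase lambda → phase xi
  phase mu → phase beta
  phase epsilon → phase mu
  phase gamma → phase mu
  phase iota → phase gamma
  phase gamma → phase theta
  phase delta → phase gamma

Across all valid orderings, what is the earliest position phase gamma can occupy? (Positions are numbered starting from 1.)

4

Working backwards through the constraints from phase gamma, its full set of required predecessors is phase alpha, phase delta, phase iota — 3 of them.
With 3 mandatory predecessors, the earliest phase gamma can sit is position 3+1 = 4, and placing just those 3 first achieves it.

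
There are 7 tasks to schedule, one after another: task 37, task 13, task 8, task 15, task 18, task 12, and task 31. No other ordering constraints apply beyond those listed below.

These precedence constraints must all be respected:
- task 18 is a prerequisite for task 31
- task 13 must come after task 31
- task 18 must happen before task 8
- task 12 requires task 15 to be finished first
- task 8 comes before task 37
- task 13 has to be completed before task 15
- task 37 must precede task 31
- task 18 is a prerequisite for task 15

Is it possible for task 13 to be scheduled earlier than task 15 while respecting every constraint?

Task 13 is actually forced before task 15 by the constraints, so certainly some valid ordering has task 13 first.

Yes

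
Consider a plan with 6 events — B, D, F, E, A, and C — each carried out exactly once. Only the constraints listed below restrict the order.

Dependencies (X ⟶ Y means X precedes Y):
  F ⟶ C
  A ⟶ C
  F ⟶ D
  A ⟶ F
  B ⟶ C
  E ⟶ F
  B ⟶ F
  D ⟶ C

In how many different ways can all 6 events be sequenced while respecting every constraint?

The events with no prerequisites are B, E, A; any of them can be placed first.
Systematically extending each partial ordering one event at a time and counting, there are 6 complete orderings.

6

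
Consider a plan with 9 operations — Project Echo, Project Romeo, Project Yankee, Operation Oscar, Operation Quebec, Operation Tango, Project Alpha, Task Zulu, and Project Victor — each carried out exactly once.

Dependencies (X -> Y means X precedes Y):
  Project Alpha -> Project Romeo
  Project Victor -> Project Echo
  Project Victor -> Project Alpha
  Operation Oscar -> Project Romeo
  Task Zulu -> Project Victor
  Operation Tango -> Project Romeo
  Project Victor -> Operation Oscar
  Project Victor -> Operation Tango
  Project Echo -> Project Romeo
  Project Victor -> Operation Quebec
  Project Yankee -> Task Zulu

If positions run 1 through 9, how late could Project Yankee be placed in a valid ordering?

Following every chain forward from Project Yankee, the operations that must come later are Project Echo, Project Romeo, Operation Oscar, Operation Quebec, Operation Tango, Project Alpha, Task Zulu, Project Victor — 8 of them.
With 8 mandatory successors out of 9 operations total, the latest slot for Project Yankee is 9−8 = 1, and it's reachable by doing all non-successors before Project Yankee.

1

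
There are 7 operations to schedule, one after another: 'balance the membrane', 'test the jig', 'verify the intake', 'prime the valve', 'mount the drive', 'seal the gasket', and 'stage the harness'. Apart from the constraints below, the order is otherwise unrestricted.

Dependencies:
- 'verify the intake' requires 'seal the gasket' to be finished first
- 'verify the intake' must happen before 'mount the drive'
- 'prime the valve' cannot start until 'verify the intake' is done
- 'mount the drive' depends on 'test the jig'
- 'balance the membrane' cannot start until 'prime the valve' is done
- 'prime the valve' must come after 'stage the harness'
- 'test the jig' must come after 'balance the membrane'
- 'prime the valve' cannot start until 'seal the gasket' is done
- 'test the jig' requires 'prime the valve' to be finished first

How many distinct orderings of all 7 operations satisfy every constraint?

The operations with no prerequisites are 'seal the gasket', 'stage the harness'; any of them can be placed first.
Counting all ways to extend the partial order to a total order gives 3.

3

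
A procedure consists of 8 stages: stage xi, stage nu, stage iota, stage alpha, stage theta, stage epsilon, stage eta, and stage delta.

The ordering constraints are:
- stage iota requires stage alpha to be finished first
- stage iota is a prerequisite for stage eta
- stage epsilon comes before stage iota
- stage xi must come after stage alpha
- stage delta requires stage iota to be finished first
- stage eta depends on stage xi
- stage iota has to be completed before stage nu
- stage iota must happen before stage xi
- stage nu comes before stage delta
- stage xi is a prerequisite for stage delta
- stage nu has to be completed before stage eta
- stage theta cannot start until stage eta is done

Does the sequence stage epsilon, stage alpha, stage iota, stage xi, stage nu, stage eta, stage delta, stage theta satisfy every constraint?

Yes

Checking each listed constraint against this order: for instance, stage iota is in position 3 and stage delta in position 7, so that constraint holds — and the remaining constraints check out the same way.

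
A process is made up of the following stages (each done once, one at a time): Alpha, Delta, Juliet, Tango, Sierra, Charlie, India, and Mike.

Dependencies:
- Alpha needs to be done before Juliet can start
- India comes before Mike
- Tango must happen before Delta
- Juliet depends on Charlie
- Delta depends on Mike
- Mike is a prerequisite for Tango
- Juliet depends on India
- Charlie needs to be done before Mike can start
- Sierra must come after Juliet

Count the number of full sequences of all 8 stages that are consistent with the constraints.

3 stages have no prerequisites (Alpha, Charlie, India), so any of them could come first.
Systematically extending each partial ordering one stage at a time and counting, there are 80 complete orderings.

80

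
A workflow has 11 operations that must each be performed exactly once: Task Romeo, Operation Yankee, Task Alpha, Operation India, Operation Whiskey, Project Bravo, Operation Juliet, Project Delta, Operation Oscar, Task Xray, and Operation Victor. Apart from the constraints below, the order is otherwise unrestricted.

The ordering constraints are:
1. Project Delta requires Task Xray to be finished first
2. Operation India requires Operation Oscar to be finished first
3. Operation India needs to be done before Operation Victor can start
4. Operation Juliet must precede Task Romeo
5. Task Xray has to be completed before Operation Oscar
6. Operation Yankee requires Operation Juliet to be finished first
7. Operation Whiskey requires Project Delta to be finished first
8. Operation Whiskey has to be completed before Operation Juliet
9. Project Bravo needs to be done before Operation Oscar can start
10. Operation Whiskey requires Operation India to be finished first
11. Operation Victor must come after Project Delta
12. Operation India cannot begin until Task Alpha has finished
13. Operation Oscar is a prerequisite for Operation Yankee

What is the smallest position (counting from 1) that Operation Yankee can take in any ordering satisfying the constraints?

9

Every operation that must precede Operation Yankee has to come before it. Tracing all chains that end at Operation Yankee, those operations are: Task Alpha, Operation India, Operation Whiskey, Project Bravo, Operation Juliet, Project Delta, Operation Oscar, Task Xray — 8 in total.
So at minimum 8 operations come before Operation Yankee, putting Operation Yankee no earlier than position 9. That position is achievable by scheduling exactly those predecessors first.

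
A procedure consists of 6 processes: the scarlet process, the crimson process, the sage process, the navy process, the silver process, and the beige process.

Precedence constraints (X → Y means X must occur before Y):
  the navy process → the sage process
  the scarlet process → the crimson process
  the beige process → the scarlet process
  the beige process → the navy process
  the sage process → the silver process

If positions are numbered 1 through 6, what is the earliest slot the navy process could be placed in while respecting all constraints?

2

The only process forced before the navy process (directly or transitively) is the beige process.
So at minimum 1 process comes before the navy process, putting the navy process no earlier than position 2. That position is achievable by scheduling exactly that predecessor first.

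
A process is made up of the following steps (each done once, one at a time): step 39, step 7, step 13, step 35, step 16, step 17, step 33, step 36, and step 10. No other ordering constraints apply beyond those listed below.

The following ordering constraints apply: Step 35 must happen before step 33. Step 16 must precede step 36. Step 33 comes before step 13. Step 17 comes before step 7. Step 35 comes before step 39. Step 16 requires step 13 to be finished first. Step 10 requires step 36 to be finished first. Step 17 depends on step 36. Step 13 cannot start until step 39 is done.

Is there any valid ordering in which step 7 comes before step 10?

Yes

Nothing in the constraints forces step 10 before step 7 — there is no chain from step 10 to step 7.
So a valid ordering placing step 7 earlier than step 10 exists.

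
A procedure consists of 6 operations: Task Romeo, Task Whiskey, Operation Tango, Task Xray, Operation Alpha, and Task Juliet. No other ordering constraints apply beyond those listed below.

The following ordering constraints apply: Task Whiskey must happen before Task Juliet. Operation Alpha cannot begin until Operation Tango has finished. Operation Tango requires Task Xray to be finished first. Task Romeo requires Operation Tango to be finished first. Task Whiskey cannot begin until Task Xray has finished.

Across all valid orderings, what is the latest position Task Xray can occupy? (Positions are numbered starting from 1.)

1

Following every chain forward from Task Xray, the operations that must come later are Task Romeo, Task Whiskey, Operation Tango, Operation Alpha, Task Juliet — 5 of them.
So at least 5 operations follow Task Xray, putting Task Xray no later than position 1. That position is achievable by scheduling everything else first.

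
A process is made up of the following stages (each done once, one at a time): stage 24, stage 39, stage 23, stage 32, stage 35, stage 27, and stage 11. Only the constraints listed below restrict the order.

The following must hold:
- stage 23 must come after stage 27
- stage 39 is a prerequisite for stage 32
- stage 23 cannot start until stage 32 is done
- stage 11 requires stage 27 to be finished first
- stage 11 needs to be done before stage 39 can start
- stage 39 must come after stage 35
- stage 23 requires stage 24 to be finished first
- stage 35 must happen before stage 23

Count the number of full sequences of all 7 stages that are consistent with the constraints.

18

3 stages have no prerequisites (stage 24, stage 35, stage 27), so any of them could come first.
Enumerating by repeatedly choosing an available stage (one whose prerequisites are all placed) gives 18 distinct complete orderings.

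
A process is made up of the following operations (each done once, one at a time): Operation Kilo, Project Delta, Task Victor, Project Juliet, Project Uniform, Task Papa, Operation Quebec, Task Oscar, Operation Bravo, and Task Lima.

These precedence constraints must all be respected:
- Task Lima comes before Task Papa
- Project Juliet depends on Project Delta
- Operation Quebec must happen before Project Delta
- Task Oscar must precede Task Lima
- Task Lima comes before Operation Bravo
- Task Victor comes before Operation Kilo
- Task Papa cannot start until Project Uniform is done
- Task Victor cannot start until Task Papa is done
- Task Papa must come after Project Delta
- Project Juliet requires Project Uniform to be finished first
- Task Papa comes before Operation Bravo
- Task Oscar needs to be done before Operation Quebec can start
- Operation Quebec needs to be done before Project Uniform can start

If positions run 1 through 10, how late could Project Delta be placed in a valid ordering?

The operations that are forced after Project Delta, directly or by a chain of constraints, are Operation Kilo, Task Victor, Project Juliet, Task Papa, Operation Bravo. That's 5 operations.
So at least 5 operations follow Project Delta, putting Project Delta no later than position 5. That position is achievable by scheduling everything else first.

5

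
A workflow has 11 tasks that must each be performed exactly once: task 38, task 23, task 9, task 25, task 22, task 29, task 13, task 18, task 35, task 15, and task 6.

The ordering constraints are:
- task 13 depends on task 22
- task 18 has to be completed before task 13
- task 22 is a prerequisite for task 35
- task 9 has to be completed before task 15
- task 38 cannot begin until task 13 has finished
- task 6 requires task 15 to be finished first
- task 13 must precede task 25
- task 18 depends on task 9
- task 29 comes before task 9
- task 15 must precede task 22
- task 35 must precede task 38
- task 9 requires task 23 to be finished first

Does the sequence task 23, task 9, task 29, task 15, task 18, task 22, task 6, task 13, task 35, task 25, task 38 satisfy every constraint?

The sequence places task 9 ahead of task 29.
But one of the constraints requires task 29 before task 9, so this ordering violates it.

No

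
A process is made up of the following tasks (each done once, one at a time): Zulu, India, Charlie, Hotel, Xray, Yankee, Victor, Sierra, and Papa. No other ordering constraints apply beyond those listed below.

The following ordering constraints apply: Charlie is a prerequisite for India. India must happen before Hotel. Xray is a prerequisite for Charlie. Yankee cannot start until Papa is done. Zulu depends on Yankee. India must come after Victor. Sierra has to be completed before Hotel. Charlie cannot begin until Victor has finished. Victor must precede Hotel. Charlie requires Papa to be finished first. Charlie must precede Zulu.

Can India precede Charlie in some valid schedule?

No

The constraints give a chain Charlie → India, which forces Charlie before India.
Hence India can never be scheduled before Charlie.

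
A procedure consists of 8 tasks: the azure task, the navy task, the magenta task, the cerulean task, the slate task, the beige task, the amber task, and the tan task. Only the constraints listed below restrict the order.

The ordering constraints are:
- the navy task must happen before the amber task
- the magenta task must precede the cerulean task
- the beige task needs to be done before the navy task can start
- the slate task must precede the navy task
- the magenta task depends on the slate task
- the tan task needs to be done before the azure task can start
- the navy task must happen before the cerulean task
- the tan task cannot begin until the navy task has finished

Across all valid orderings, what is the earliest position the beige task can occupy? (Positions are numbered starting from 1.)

The beige task has no prerequisites at all, so it can go in position 1.

1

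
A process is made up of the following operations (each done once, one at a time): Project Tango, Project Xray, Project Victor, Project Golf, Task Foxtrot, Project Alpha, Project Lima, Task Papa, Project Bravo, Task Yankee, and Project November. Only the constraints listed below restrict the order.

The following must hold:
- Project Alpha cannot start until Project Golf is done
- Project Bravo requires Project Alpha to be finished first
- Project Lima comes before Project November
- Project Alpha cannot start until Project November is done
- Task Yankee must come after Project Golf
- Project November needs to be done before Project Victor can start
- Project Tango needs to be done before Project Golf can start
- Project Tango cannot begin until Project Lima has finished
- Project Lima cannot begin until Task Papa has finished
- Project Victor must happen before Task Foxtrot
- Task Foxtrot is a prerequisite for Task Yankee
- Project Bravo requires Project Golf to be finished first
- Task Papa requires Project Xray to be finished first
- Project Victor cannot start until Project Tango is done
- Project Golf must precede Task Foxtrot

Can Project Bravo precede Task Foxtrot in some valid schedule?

No chain of constraints runs from Task Foxtrot to Project Bravo, so Task Foxtrot is not required to come first.
That means at least one valid schedule has Project Bravo before Task Foxtrot.

Yes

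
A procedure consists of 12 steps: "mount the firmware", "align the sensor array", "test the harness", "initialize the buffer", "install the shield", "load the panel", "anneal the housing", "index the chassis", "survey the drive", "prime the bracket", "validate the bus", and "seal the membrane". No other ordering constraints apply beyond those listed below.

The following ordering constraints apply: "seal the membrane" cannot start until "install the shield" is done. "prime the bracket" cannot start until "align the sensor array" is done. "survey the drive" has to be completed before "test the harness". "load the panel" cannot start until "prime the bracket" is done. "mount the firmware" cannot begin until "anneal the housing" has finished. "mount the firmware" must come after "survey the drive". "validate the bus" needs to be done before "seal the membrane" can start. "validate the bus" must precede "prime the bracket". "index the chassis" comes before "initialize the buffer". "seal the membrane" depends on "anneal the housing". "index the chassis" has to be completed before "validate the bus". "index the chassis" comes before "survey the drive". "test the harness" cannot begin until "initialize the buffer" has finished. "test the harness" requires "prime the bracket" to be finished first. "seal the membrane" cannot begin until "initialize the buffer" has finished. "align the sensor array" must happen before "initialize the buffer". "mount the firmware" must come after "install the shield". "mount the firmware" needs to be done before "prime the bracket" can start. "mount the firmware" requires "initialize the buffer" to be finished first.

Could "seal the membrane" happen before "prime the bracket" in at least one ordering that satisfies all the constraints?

Yes

The constraints leave "seal the membrane" and "prime the bracket" unordered relative to each other; nothing requires "prime the bracket" earlier.
That means at least one valid schedule has "seal the membrane" before "prime the bracket".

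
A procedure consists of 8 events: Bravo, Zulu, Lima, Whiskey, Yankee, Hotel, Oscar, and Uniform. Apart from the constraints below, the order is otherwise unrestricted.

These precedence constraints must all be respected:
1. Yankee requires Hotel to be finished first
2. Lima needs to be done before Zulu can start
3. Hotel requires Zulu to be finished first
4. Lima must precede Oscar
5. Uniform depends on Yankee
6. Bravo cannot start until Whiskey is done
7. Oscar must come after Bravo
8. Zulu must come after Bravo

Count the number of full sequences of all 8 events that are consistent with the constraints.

2 events have no prerequisites (Lima, Whiskey), so any of them could come first.
Counting all ways to extend the partial order to a total order gives 15.

15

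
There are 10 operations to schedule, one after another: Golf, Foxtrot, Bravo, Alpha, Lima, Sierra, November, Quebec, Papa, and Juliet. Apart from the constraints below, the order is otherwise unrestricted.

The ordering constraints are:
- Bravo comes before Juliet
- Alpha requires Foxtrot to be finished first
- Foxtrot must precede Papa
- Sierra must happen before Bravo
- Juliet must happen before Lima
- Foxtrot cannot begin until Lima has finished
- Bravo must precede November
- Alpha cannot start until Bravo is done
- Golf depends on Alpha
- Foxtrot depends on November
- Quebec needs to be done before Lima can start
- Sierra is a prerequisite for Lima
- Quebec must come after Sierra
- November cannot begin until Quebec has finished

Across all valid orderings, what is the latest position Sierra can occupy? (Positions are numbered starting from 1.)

1

Following every chain forward from Sierra, the operations that must come later are Golf, Foxtrot, Bravo, Alpha, Lima, November, Quebec, Papa, Juliet — 9 of them.
With 9 mandatory successors out of 10 operations total, the latest slot for Sierra is 10−9 = 1, and it's reachable by doing all non-successors before Sierra.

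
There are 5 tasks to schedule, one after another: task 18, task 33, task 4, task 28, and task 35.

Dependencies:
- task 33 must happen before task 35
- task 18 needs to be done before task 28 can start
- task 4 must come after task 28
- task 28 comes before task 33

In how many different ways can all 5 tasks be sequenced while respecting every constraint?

Task 18 is the only task with nothing required before it, so every ordering starts there.
Enumerating by repeatedly choosing an available task (one whose prerequisites are all placed) gives 3 distinct complete orderings.

3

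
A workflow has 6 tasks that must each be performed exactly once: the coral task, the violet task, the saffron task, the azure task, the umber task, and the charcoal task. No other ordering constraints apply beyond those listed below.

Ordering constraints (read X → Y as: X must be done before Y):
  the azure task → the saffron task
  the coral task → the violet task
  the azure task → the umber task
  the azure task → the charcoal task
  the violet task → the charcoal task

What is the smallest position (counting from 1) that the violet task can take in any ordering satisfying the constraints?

Working backwards through the constraints from the violet task, its only required predecessor is the coral task.
So at minimum 1 task comes before the violet task, putting the violet task no earlier than position 2. That position is achievable by scheduling exactly that predecessor first.

2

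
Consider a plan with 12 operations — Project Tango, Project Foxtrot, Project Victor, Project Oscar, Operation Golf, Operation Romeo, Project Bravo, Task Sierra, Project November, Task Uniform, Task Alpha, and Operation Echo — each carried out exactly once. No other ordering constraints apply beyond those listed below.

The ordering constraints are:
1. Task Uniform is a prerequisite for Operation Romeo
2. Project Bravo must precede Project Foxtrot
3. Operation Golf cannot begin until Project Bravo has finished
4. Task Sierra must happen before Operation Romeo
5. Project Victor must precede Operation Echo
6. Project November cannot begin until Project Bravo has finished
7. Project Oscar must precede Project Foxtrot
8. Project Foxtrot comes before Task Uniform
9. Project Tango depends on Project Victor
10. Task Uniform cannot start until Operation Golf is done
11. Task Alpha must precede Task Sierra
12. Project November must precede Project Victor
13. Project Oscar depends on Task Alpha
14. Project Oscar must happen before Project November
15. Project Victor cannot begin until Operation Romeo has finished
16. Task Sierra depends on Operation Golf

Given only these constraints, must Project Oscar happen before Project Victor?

Yes

Following the dependencies: Project Oscar → Project November → Project Victor.
Hence Project Oscar necessarily comes before Project Victor.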